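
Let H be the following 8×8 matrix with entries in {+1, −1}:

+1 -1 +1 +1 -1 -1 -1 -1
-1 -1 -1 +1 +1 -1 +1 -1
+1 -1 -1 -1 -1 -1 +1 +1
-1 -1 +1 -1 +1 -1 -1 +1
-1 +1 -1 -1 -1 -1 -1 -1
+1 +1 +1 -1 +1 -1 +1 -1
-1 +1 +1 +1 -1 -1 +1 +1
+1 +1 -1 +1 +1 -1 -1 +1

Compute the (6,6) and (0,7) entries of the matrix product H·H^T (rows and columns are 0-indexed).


Row 0 of H: [1, -1, 1, 1, -1, -1, -1, -1].
Row 6 of H: [-1, 1, 1, 1, -1, -1, 1, 1].
Row 7 of H: [1, 1, -1, 1, 1, -1, -1, 1].
(H·H^T)[6][6] = Σ_j H[6][j]·H[6][j] = (-1)² + (1)² + (1)² + (1)² + (-1)² + (-1)² + (1)² + (1)² = 1 + 1 + 1 + 1 + 1 + 1 + 1 + 1 = 8.
(H·H^T)[0][7] = Σ_j H[0][j]·H[7][j] = (1)·(1) + (-1)·(1) + (1)·(-1) + (1)·(1) + (-1)·(1) + (-1)·(-1) + (-1)·(-1) + (-1)·(1) = 1 + -1 + -1 + 1 + -1 + 1 + 1 + -1 = 0.
So rows 0 and 7 are orthogonal; the diagonal entry equals n = 8.

(6,6) entry = 8; (0,7) entry = 0.


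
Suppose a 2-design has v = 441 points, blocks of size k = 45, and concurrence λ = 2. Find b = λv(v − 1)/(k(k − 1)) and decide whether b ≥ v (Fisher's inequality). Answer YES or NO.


b = λv(v − 1)/(k(k − 1)) = 2·441·440/(45·44) = 388080/1980 = 196.
Compare with v = 441: b < v, so Fisher's inequality fails.

NO


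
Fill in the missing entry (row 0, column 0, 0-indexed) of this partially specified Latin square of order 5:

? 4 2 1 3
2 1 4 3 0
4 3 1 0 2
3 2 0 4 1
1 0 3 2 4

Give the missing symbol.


Row 0 contains symbols [1, 2, 3, 4] — missing [0].
Column 0 contains symbols [1, 2, 3, 4] — missing [0].
The missing symbol must appear in both missing sets; intersection = [0].
Therefore the hidden value is 0.

Missing value = 0.


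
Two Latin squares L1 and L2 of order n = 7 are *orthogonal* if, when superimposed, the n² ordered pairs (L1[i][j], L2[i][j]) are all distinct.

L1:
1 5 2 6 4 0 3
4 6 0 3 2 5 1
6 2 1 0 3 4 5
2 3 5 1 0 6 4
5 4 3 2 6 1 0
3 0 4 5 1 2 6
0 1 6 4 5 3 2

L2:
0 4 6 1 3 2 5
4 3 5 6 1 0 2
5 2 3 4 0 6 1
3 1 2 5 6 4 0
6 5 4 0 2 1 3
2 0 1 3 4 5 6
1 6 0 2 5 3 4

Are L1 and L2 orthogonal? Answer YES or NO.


Form the n² = 49 superimposed pairs (L1[i][j], L2[i][j]), row by row (rows and columns indexed from 0):
row 0: (1,0) (5,4) (2,6) (6,1) (4,3) (0,2) (3,5)
row 1: (4,4) (6,3) (0,5) (3,6) (2,1) (5,0) (1,2)
row 2: (6,5) (2,2) (1,3) (0,4) (3,0) (4,6) (5,1)
row 3: (2,3) (3,1) (5,2) (1,5) (0,6) (6,4) (4,0)
row 4: (5,6) (4,5) (3,4) (2,0) (6,2) (1,1) (0,3)
row 5: (3,2) (0,0) (4,1) (5,3) (1,4) (2,5) (6,6)
row 6: (0,1) (1,6) (6,0) (4,2) (5,5) (3,3) (2,4)
Orthogonality requires all 49 pairs distinct.
Check by first coordinate: for each symbol s of L1, list the L2 entries in the n cells where L1 = s; they must all differ.
  L1 = 0: L2 entries (in reading order) 2, 5, 4, 6, 3, 0, 1 — all 7 distinct ✓
  L1 = 1: L2 entries (in reading order) 0, 2, 3, 5, 1, 4, 6 — all 7 distinct ✓
  L1 = 2: L2 entries (in reading order) 6, 1, 2, 3, 0, 5, 4 — all 7 distinct ✓
  L1 = 3: L2 entries (in reading order) 5, 6, 0, 1, 4, 2, 3 — all 7 distinct ✓
  L1 = 4: L2 entries (in reading order) 3, 4, 6, 0, 5, 1, 2 — all 7 distinct ✓
  L1 = 5: L2 entries (in reading order) 4, 0, 1, 2, 6, 3, 5 — all 7 distinct ✓
  L1 = 6: L2 entries (in reading order) 1, 3, 5, 4, 2, 6, 0 — all 7 distinct ✓
Every symbol of L1 meets every symbol of L2 exactly once, so all 49 pairs are distinct (49 of 49).
Conclusion: YES.

YES


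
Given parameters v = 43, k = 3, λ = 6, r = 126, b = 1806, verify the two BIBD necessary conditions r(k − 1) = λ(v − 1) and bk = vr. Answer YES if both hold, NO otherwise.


Condition (i): r(k − 1) = 126·2 = 252; λ(v − 1) = 6·42 = 252. Match? YES.
Condition (ii): bk = 1806·3 = 5418; vr = 43·126 = 5418. Match? YES.
Both conditions hold? YES.

YES


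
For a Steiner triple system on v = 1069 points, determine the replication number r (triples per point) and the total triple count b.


An STS(v) is a 2-(v, 3, 1) BIBD: block size k = 3, λ = 1.
Replication: r(k − 1) = λ(v − 1) ⇒ r·2 = 1069 − 1 = 1068 ⇒ r = 534.
Block count: b = v(v − 1)/6 = 1069·1068/6 = 1141692/6 = 190282.
(Check via bk = vr: 190282·3 = 570846 = 1069·534 = 570846 ✓.)

r = 534, b = 190282.


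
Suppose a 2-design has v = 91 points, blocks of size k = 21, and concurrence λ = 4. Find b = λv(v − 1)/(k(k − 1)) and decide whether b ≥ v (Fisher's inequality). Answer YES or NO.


b = λv(v − 1)/(k(k − 1)) = 4·91·90/(21·20) = 32760/420 = 78.
Compare with v = 91: b < v, so Fisher's inequality fails.

NO


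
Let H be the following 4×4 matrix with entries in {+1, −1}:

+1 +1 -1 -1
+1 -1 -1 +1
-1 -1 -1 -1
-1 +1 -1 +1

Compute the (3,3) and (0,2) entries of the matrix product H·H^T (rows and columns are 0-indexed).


Row 0 of H: [1, 1, -1, -1].
Row 2 of H: [-1, -1, -1, -1].
Row 3 of H: [-1, 1, -1, 1].
(H·H^T)[3][3] = Σ_j H[3][j]·H[3][j] = (-1)² + (1)² + (-1)² + (1)² = 1 + 1 + 1 + 1 = 4.
(H·H^T)[0][2] = Σ_j H[0][j]·H[2][j] = (1)·(-1) + (1)·(-1) + (-1)·(-1) + (-1)·(-1) = -1 + -1 + 1 + 1 = 0.
So rows 0 and 2 are orthogonal; the diagonal entry equals n = 4.

(3,3) entry = 4; (0,2) entry = 0.


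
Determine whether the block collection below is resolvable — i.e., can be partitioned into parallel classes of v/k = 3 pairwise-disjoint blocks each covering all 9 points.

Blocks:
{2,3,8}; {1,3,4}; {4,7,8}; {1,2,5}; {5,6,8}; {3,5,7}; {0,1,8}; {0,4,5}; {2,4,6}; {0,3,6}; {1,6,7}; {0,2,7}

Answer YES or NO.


v = 9, block size k = 3, number of blocks = 12.
For resolvability, blocks must partition into parallel classes of size v/k = 3.
Total blocks must therefore be a multiple of 3: 12 = 3·4 + 0 ⇒ divisible ✓.
Greedy packing gives 4 candidate class(es). Each should be a full parallel class (size 3, covers all 9 points).
  Class 1 (3 blocks): {2,3,8}; {0,4,5}; {1,6,7}. Points covered: [0, 1, 2, 3, 4, 5, 6, 7, 8].
  Class 2 (3 blocks): {1,3,4}; {5,6,8}; {0,2,7}. Points covered: [0, 1, 2, 3, 4, 5, 6, 7, 8].
  Class 3 (3 blocks): {4,7,8}; {1,2,5}; {0,3,6}. Points covered: [0, 1, 2, 3, 4, 5, 6, 7, 8].
  Class 4 (3 blocks): {3,5,7}; {0,1,8}; {2,4,6}. Points covered: [0, 1, 2, 3, 4, 5, 6, 7, 8].
All classes full (size 3)? YES. All classes cover every point? YES.
Resolvable? YES.

YES


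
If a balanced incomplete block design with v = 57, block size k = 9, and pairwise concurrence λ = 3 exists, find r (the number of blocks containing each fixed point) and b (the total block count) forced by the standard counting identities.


Any 2-(v, k, λ) BIBD satisfies two necessary conditions:
  (i)  Each point sits in r blocks, and counting incidences through any fixed point gives r(k − 1) = λ(v − 1), so r = λ(v − 1)/(k − 1).
  (ii) Total incidences bk = vr, so b = vr/k.
Step 1: r = λ(v − 1)/(k − 1) = 3·(57 − 1)/(9 − 1) = 3·56/8 = 168/8 = 21.
Step 2: b = vr/k = 57·21/9 = 1197/9 = 133.
Check integrality: r = 21 ∈ Z ✓, b = 133 ∈ Z ✓.
(These identities are necessary conditions: they determine r and b for any design with these parameters, but do not by themselves prove that one exists.)

r = 21, b = 133.


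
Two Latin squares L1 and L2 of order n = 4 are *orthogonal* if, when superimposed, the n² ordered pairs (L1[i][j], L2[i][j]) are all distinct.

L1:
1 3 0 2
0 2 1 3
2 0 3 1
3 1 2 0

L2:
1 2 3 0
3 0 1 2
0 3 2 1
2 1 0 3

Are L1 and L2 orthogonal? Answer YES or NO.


Form the n² = 16 superimposed pairs (L1[i][j], L2[i][j]), row by row (rows and columns indexed from 0):
row 0: (1,1) (3,2) (0,3) (2,0)
row 1: (0,3) (2,0) (1,1) (3,2)
row 2: (2,0) (0,3) (3,2) (1,1)
row 3: (3,2) (1,1) (2,0) (0,3)
Orthogonality requires all 16 pairs distinct.
But the pair (0,3) repeats: cell (0,2) has L1 = 0, L2 = 3, and cell (1,0) has L1 = 0, L2 = 3.
A repeated pair means some other pair never occurs (only 4 distinct pairs out of 16), so the squares are not orthogonal.
Conclusion: NO.

NO


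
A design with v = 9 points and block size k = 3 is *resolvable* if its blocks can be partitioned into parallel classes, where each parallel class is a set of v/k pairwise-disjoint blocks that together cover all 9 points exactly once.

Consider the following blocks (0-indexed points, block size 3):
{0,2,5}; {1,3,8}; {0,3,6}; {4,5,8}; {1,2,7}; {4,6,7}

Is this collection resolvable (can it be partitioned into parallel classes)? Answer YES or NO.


v = 9, block size k = 3, number of blocks = 6.
For resolvability, blocks must partition into parallel classes of size v/k = 3.
Total blocks must therefore be a multiple of 3: 6 = 3·2 + 0 ⇒ divisible ✓.
Greedy packing gives 2 candidate class(es). Each should be a full parallel class (size 3, covers all 9 points).
  Class 1 (3 blocks): {0,2,5}; {1,3,8}; {4,6,7}. Points covered: [0, 1, 2, 3, 4, 5, 6, 7, 8].
  Class 2 (3 blocks): {0,3,6}; {4,5,8}; {1,2,7}. Points covered: [0, 1, 2, 3, 4, 5, 6, 7, 8].
All classes full (size 3)? YES. All classes cover every point? YES.
Resolvable? YES.

YES


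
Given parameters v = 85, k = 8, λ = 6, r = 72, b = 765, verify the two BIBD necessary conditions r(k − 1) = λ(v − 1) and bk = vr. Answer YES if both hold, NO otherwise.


Condition (i): r(k − 1) = 72·7 = 504; λ(v − 1) = 6·84 = 504. Match? YES.
Condition (ii): bk = 765·8 = 6120; vr = 85·72 = 6120. Match? YES.
Both conditions hold? YES.

YES


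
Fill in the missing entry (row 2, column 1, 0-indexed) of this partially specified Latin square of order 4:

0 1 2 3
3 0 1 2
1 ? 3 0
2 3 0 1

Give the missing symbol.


Row 2 contains symbols [0, 1, 3] — missing [2].
Column 1 contains symbols [0, 1, 3] — missing [2].
The missing symbol must appear in both missing sets; intersection = [2].
Therefore the hidden value is 2.

Missing value = 2.


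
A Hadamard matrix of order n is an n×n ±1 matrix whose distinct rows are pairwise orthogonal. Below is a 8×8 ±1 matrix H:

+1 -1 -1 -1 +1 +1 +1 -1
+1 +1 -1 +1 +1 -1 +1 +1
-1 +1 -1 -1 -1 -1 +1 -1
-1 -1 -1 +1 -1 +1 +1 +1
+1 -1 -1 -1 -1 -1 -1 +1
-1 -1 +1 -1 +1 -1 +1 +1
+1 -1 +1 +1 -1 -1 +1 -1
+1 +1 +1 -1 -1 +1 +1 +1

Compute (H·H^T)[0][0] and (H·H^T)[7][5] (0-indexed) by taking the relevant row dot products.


Row 0 of H: [1, -1, -1, -1, 1, 1, 1, -1].
Row 5 of H: [-1, -1, 1, -1, 1, -1, 1, 1].
Row 7 of H: [1, 1, 1, -1, -1, 1, 1, 1].
(H·H^T)[0][0] = Σ_j H[0][j]·H[0][j] = (1)² + (-1)² + (-1)² + (-1)² + (1)² + (1)² + (1)² + (-1)² = 1 + 1 + 1 + 1 + 1 + 1 + 1 + 1 = 8.
(H·H^T)[7][5] = Σ_j H[7][j]·H[5][j] = (1)·(-1) + (1)·(-1) + (1)·(1) + (-1)·(-1) + (-1)·(1) + (1)·(-1) + (1)·(1) + (1)·(1) = -1 + -1 + 1 + 1 + -1 + -1 + 1 + 1 = 0.
So rows 7 and 5 are orthogonal; the diagonal entry equals n = 8.

(0,0) entry = 8; (7,5) entry = 0.


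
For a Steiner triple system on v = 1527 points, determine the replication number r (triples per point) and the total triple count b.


An STS(v) is a 2-(v, 3, 1) BIBD: block size k = 3, λ = 1.
Replication: r(k − 1) = λ(v − 1) ⇒ r·2 = 1527 − 1 = 1526 ⇒ r = 763.
Block count: bk = vr ⇒ b·3 = 1527·763 = 1165101 ⇒ b = 388367.
(Check via b = v(v − 1)/6 = 1527·1526/6 = 2330202/6 = 388367.)

r = 763, b = 388367.


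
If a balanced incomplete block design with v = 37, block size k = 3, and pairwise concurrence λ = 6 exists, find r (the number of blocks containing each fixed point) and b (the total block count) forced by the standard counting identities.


Any 2-(v, k, λ) BIBD satisfies two necessary conditions:
  (i)  Each point sits in r blocks, and counting incidences through any fixed point gives r(k − 1) = λ(v − 1), so r = λ(v − 1)/(k − 1).
  (ii) Total incidences bk = vr, so b = vr/k.
Step 1: r = λ(v − 1)/(k − 1) = 6·(37 − 1)/(3 − 1) = 6·36/2 = 216/2 = 108.
Step 2: b = vr/k = 37·108/3 = 3996/3 = 1332.
Check integrality: r = 108 ∈ Z ✓, b = 1332 ∈ Z ✓.
(These identities are necessary conditions: they determine r and b for any design with these parameters, but do not by themselves prove that one exists.)

r = 108, b = 1332.


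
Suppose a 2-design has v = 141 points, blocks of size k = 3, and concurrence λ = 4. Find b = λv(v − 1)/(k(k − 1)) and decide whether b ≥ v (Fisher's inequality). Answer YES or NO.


r = λ(v − 1)/(k − 1) = 4·140/2 = 280.
b = vr/k = 141·280/3 = 13160.
Fisher's inequality: b ≥ v ⇔ 13160 ≥ 141? YES.

YES


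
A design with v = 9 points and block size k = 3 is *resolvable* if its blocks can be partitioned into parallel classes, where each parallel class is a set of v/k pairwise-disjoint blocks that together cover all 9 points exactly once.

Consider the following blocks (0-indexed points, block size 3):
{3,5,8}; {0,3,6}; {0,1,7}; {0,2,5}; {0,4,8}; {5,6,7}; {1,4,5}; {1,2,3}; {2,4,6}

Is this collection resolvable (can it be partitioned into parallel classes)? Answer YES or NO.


v = 9, block size k = 3, number of blocks = 9.
For resolvability, blocks must partition into parallel classes of size v/k = 3.
Total blocks must therefore be a multiple of 3: 9 = 3·3 + 0 ⇒ divisible ✓.
Consider block {0,3,6}. The only other block(s) in the collection disjoint from it are {1,4,5} — just 1 block(s). Any parallel class containing {0,3,6} would need 2 other blocks each disjoint from it, so no parallel class of size 3 can contain {0,3,6}.
Since every block must belong to some parallel class in a resolution, the collection cannot be partitioned into parallel classes.
Resolvable? NO.

NO


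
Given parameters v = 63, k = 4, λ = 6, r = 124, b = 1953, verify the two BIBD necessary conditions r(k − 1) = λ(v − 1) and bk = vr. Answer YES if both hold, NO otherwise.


Condition (i): r(k − 1) = 124·3 = 372; λ(v − 1) = 6·62 = 372. Match? YES.
Condition (ii): bk = 1953·4 = 7812; vr = 63·124 = 7812. Match? YES.
Both conditions hold? YES.

YES


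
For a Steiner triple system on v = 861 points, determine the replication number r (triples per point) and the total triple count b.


An STS(v) is a 2-(v, 3, 1) BIBD: block size k = 3, λ = 1.
Replication: r(k − 1) = λ(v − 1) ⇒ r·2 = 861 − 1 = 860 ⇒ r = 430.
Block count: bk = vr ⇒ b·3 = 861·430 = 370230 ⇒ b = 123410.

r = 430, b = 123410.


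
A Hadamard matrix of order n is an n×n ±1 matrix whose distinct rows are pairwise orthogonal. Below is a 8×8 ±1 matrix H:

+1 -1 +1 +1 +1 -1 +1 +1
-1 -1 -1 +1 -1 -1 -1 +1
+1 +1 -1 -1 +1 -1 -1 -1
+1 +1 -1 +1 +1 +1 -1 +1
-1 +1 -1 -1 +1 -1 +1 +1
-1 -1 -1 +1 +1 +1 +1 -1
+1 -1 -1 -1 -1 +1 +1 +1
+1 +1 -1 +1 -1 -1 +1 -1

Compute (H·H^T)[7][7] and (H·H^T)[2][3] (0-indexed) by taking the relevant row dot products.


Row 2 of H: [1, 1, -1, -1, 1, -1, -1, -1].
Row 3 of H: [1, 1, -1, 1, 1, 1, -1, 1].
Row 7 of H: [1, 1, -1, 1, -1, -1, 1, -1].
(H·H^T)[7][7] = Σ_j H[7][j]·H[7][j] = (1)² + (1)² + (-1)² + (1)² + (-1)² + (-1)² + (1)² + (-1)² = 1 + 1 + 1 + 1 + 1 + 1 + 1 + 1 = 8.
(H·H^T)[2][3] = Σ_j H[2][j]·H[3][j] = (1)·(1) + (1)·(1) + (-1)·(-1) + (-1)·(1) + (1)·(1) + (-1)·(1) + (-1)·(-1) + (-1)·(1) = 1 + 1 + 1 + -1 + 1 + -1 + 1 + -1 = 2.
Rows 2 and 3 are not orthogonal (dot product = 2 ≠ 0), so H is not a Hadamard matrix.

(7,7) entry = 8; (2,3) entry = 2.


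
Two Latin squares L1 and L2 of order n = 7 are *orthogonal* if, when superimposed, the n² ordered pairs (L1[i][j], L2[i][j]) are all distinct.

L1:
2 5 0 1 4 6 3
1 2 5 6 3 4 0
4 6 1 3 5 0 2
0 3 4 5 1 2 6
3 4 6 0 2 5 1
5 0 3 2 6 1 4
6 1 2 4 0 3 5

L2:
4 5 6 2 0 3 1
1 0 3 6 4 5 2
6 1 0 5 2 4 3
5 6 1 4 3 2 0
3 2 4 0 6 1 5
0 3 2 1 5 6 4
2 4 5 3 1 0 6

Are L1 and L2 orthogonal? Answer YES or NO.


Form the n² = 49 superimposed pairs (L1[i][j], L2[i][j]), row by row (rows and columns indexed from 0):
row 0: (2,4) (5,5) (0,6) (1,2) (4,0) (6,3) (3,1)
row 1: (1,1) (2,0) (5,3) (6,6) (3,4) (4,5) (0,2)
row 2: (4,6) (6,1) (1,0) (3,5) (5,2) (0,4) (2,3)
row 3: (0,5) (3,6) (4,1) (5,4) (1,3) (2,2) (6,0)
row 4: (3,3) (4,2) (6,4) (0,0) (2,6) (5,1) (1,5)
row 5: (5,0) (0,3) (3,2) (2,1) (6,5) (1,6) (4,4)
row 6: (6,2) (1,4) (2,5) (4,3) (0,1) (3,0) (5,6)
Orthogonality requires all 49 pairs distinct.
Check by first coordinate: for each symbol s of L1, list the L2 entries in the n cells where L1 = s; they must all differ.
  L1 = 0: L2 entries (in reading order) 6, 2, 4, 5, 0, 3, 1 — all 7 distinct ✓
  L1 = 1: L2 entries (in reading order) 2, 1, 0, 3, 5, 6, 4 — all 7 distinct ✓
  L1 = 2: L2 entries (in reading order) 4, 0, 3, 2, 6, 1, 5 — all 7 distinct ✓
  L1 = 3: L2 entries (in reading order) 1, 4, 5, 6, 3, 2, 0 — all 7 distinct ✓
  L1 = 4: L2 entries (in reading order) 0, 5, 6, 1, 2, 4, 3 — all 7 distinct ✓
  L1 = 5: L2 entries (in reading order) 5, 3, 2, 4, 1, 0, 6 — all 7 distinct ✓
  L1 = 6: L2 entries (in reading order) 3, 6, 1, 0, 4, 5, 2 — all 7 distinct ✓
Every symbol of L1 meets every symbol of L2 exactly once, so all 49 pairs are distinct (49 of 49).
Conclusion: YES.

YES


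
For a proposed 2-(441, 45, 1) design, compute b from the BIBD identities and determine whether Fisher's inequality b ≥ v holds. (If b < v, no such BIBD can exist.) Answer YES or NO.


r = λ(v − 1)/(k − 1) = 1·440/44 = 10.
b = vr/k = 441·10/45 = 98.
Fisher's inequality: b ≥ v ⇔ 98 ≥ 441? NO.

NO


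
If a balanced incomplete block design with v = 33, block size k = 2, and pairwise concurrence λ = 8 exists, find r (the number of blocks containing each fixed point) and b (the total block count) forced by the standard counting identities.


Any 2-(v, k, λ) BIBD satisfies two necessary conditions:
  (i)  Each point sits in r blocks, and counting incidences through any fixed point gives r(k − 1) = λ(v − 1), so r = λ(v − 1)/(k − 1).
  (ii) Total incidences bk = vr, so b = vr/k.
Step 1: r = λ(v − 1)/(k − 1) = 8·(33 − 1)/(2 − 1) = 8·32/1 = 256/1 = 256.
Step 2: b = vr/k = 33·256/2 = 8448/2 = 4224.
Check integrality: r = 256 ∈ Z ✓, b = 4224 ∈ Z ✓.
(These identities are necessary conditions: they determine r and b for any design with these parameters, but do not by themselves prove that one exists.)

r = 256, b = 4224.


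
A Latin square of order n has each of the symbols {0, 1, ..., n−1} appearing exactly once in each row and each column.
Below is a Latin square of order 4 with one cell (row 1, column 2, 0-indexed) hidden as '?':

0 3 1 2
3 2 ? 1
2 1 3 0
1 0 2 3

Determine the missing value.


Row 1 contains symbols [1, 2, 3] — missing [0].
Column 2 contains symbols [1, 2, 3] — missing [0].
The missing symbol must appear in both missing sets; intersection = [0].
Therefore the hidden value is 0.

Missing value = 0.


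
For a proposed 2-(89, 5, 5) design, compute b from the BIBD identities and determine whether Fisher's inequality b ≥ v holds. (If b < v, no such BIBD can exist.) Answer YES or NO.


r = λ(v − 1)/(k − 1) = 5·88/4 = 110.
b = vr/k = 89·110/5 = 1958.
Fisher's inequality: b ≥ v ⇔ 1958 ≥ 89? YES.

YES


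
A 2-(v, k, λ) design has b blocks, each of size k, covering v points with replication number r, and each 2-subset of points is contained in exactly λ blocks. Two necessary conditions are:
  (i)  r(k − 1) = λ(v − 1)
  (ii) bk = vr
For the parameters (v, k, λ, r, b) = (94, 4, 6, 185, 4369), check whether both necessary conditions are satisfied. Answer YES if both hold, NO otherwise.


Condition (i): r(k − 1) = 185·3 = 555; λ(v − 1) = 6·93 = 558. Match? NO.
Condition (ii): bk = 4369·4 = 17476; vr = 94·185 = 17390. Match? NO.
Both conditions hold? NO.

NO


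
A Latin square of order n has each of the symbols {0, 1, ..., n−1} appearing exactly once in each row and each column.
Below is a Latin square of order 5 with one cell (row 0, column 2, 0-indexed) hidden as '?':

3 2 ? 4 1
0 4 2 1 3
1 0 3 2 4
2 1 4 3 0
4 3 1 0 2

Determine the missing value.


Row 0 contains symbols [1, 2, 3, 4] — missing [0].
Column 2 contains symbols [1, 2, 3, 4] — missing [0].
The missing symbol must appear in both missing sets; intersection = [0].
Therefore the hidden value is 0.

Missing value = 0.


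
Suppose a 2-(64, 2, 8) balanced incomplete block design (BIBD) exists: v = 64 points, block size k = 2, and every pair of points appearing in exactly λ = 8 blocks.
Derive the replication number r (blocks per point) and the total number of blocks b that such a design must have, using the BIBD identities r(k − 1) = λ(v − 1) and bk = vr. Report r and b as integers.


Any 2-(v, k, λ) BIBD satisfies two necessary conditions:
  (i)  Each point sits in r blocks, and counting incidences through any fixed point gives r(k − 1) = λ(v − 1), so r = λ(v − 1)/(k − 1).
  (ii) Total incidences bk = vr, so b = vr/k.
Step 1: r = λ(v − 1)/(k − 1) = 8·(64 − 1)/(2 − 1) = 8·63/1 = 504/1 = 504.
Step 2: b = vr/k = 64·504/2 = 32256/2 = 16128.
Check integrality: r = 504 ∈ Z ✓, b = 16128 ∈ Z ✓.
(These identities are necessary conditions: they determine r and b for any design with these parameters, but do not by themselves prove that one exists.)

r = 504, b = 16128.


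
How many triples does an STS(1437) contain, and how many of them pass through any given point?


An STS(v) is a 2-(v, 3, 1) BIBD: block size k = 3, λ = 1.
Replication: r(k − 1) = λ(v − 1) ⇒ r·2 = 1437 − 1 = 1436 ⇒ r = 718.
Block count: bk = vr ⇒ b·3 = 1437·718 = 1031766 ⇒ b = 343922.

r = 718, b = 343922.


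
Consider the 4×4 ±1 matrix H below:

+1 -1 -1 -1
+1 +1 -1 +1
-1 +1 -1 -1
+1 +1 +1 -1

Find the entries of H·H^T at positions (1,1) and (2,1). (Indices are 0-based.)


Row 1 of H: [1, 1, -1, 1].
Row 2 of H: [-1, 1, -1, -1].
(H·H^T)[1][1] = Σ_j H[1][j]·H[1][j] = (1)² + (1)² + (-1)² + (1)² = 1 + 1 + 1 + 1 = 4.
(H·H^T)[2][1] = Σ_j H[2][j]·H[1][j] = (-1)·(1) + (1)·(1) + (-1)·(-1) + (-1)·(1) = -1 + 1 + 1 + -1 = 0.
So rows 2 and 1 are orthogonal; the diagonal entry equals n = 4.

(1,1) entry = 4; (2,1) entry = 0.


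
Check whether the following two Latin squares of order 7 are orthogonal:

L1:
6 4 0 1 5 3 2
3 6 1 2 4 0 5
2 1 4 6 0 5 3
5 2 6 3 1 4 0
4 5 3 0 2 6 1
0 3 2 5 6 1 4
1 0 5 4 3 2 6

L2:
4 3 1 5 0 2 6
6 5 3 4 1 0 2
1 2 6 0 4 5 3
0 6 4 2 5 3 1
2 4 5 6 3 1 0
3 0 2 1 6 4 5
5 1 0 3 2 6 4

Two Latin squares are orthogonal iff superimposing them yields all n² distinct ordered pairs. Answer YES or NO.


Form the n² = 49 superimposed pairs (L1[i][j], L2[i][j]), row by row (rows and columns indexed from 0):
row 0: (6,4) (4,3) (0,1) (1,5) (5,0) (3,2) (2,6)
row 1: (3,6) (6,5) (1,3) (2,4) (4,1) (0,0) (5,2)
row 2: (2,1) (1,2) (4,6) (6,0) (0,4) (5,5) (3,3)
row 3: (5,0) (2,6) (6,4) (3,2) (1,5) (4,3) (0,1)
row 4: (4,2) (5,4) (3,5) (0,6) (2,3) (6,1) (1,0)
row 5: (0,3) (3,0) (2,2) (5,1) (6,6) (1,4) (4,5)
row 6: (1,5) (0,1) (5,0) (4,3) (3,2) (2,6) (6,4)
Orthogonality requires all 49 pairs distinct.
But the pair (5,0) repeats: cell (0,4) has L1 = 5, L2 = 0, and cell (3,0) has L1 = 5, L2 = 0.
A repeated pair means some other pair never occurs (only 35 distinct pairs out of 49), so the squares are not orthogonal.
Conclusion: NO.

NO


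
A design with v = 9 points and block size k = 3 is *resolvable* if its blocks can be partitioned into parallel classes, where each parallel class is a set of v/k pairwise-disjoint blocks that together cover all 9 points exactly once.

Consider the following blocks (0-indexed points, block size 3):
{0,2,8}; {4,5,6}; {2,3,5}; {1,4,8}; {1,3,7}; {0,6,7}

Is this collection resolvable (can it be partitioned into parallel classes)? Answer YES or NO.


v = 9, block size k = 3, number of blocks = 6.
For resolvability, blocks must partition into parallel classes of size v/k = 3.
Total blocks must therefore be a multiple of 3: 6 = 3·2 + 0 ⇒ divisible ✓.
Greedy packing gives 2 candidate class(es). Each should be a full parallel class (size 3, covers all 9 points).
  Class 1 (3 blocks): {0,2,8}; {4,5,6}; {1,3,7}. Points covered: [0, 1, 2, 3, 4, 5, 6, 7, 8].
  Class 2 (3 blocks): {2,3,5}; {1,4,8}; {0,6,7}. Points covered: [0, 1, 2, 3, 4, 5, 6, 7, 8].
All classes full (size 3)? YES. All classes cover every point? YES.
Resolvable? YES.

YES


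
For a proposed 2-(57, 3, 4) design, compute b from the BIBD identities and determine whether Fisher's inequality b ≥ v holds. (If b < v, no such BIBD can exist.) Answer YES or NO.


r = λ(v − 1)/(k − 1) = 4·56/2 = 112.
b = vr/k = 57·112/3 = 2128.
Fisher's inequality: b ≥ v ⇔ 2128 ≥ 57? YES.

YES


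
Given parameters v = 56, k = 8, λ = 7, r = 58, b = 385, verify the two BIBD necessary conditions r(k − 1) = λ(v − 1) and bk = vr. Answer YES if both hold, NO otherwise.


Condition (i): r(k − 1) = 58·7 = 406; λ(v − 1) = 7·55 = 385. Match? NO.
Condition (ii): bk = 385·8 = 3080; vr = 56·58 = 3248. Match? NO.
Both conditions hold? NO.

NO


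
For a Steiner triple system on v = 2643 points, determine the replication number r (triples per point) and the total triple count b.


An STS(v) is a 2-(v, 3, 1) BIBD: block size k = 3, λ = 1.
Replication: r(k − 1) = λ(v − 1) ⇒ r·2 = 2643 − 1 = 2642 ⇒ r = 1321.
Block count: bk = vr ⇒ b·3 = 2643·1321 = 3491403 ⇒ b = 1163801.
(Check via b = v(v − 1)/6 = 2643·2642/6 = 6982806/6 = 1163801.)

r = 1321, b = 1163801.


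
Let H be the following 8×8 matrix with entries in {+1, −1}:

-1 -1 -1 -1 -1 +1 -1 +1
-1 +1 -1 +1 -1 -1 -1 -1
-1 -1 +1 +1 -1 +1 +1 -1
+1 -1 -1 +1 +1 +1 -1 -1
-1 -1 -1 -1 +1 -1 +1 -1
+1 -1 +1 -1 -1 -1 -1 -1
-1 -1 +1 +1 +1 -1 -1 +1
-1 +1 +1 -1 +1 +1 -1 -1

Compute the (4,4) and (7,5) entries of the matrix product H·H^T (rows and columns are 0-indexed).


Row 4 of H: [-1, -1, -1, -1, 1, -1, 1, -1].
Row 5 of H: [1, -1, 1, -1, -1, -1, -1, -1].
Row 7 of H: [-1, 1, 1, -1, 1, 1, -1, -1].
(H·H^T)[4][4] = Σ_j H[4][j]·H[4][j] = (-1)² + (-1)² + (-1)² + (-1)² + (1)² + (-1)² + (1)² + (-1)² = 1 + 1 + 1 + 1 + 1 + 1 + 1 + 1 = 8.
(H·H^T)[7][5] = Σ_j H[7][j]·H[5][j] = (-1)·(1) + (1)·(-1) + (1)·(1) + (-1)·(-1) + (1)·(-1) + (1)·(-1) + (-1)·(-1) + (-1)·(-1) = -1 + -1 + 1 + 1 + -1 + -1 + 1 + 1 = 0.
So rows 7 and 5 are orthogonal; the diagonal entry equals n = 8.

(4,4) entry = 8; (7,5) entry = 0.


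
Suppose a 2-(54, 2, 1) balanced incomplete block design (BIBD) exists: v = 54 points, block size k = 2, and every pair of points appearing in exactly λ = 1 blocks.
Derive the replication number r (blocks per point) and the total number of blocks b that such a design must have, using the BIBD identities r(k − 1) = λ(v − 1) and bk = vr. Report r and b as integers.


Any 2-(v, k, λ) BIBD satisfies two necessary conditions:
  (i)  Each point sits in r blocks, and counting incidences through any fixed point gives r(k − 1) = λ(v − 1), so r = λ(v − 1)/(k − 1).
  (ii) Total incidences bk = vr, so b = vr/k.
Step 1: r = λ(v − 1)/(k − 1) = 1·(54 − 1)/(2 − 1) = 1·53/1 = 53/1 = 53.
Step 2: b = vr/k = 54·53/2 = 2862/2 = 1431.
Check integrality: r = 53 ∈ Z ✓, b = 1431 ∈ Z ✓.
(These identities are necessary conditions: they determine r and b for any design with these parameters, but do not by themselves prove that one exists.)

r = 53, b = 1431.


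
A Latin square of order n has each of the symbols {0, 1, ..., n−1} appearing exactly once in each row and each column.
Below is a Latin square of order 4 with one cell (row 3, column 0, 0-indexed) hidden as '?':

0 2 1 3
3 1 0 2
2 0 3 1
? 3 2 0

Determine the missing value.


Row 3 contains symbols [0, 2, 3] — missing [1].
Column 0 contains symbols [0, 2, 3] — missing [1].
The missing symbol must appear in both missing sets; intersection = [1].
Therefore the hidden value is 1.

Missing value = 1.


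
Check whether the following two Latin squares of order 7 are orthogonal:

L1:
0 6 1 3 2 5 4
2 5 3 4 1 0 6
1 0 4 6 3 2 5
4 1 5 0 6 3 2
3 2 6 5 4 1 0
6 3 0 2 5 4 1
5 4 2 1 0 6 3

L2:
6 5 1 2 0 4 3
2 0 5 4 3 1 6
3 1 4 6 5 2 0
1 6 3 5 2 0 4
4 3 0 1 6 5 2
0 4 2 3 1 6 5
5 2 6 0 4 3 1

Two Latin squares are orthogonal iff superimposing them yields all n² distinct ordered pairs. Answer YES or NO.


Form the n² = 49 superimposed pairs (L1[i][j], L2[i][j]), row by row (rows and columns indexed from 0):
row 0: (0,6) (6,5) (1,1) (3,2) (2,0) (5,4) (4,3)
row 1: (2,2) (5,0) (3,5) (4,4) (1,3) (0,1) (6,6)
row 2: (1,3) (0,1) (4,4) (6,6) (3,5) (2,2) (5,0)
row 3: (4,1) (1,6) (5,3) (0,5) (6,2) (3,0) (2,4)
row 4: (3,4) (2,3) (6,0) (5,1) (4,6) (1,5) (0,2)
row 5: (6,0) (3,4) (0,2) (2,3) (5,1) (4,6) (1,5)
row 6: (5,5) (4,2) (2,6) (1,0) (0,4) (6,3) (3,1)
Orthogonality requires all 49 pairs distinct.
But the pair (1,3) repeats: cell (1,4) has L1 = 1, L2 = 3, and cell (2,0) has L1 = 1, L2 = 3.
A repeated pair means some other pair never occurs (only 35 distinct pairs out of 49), so the squares are not orthogonal.
Conclusion: NO.

NO


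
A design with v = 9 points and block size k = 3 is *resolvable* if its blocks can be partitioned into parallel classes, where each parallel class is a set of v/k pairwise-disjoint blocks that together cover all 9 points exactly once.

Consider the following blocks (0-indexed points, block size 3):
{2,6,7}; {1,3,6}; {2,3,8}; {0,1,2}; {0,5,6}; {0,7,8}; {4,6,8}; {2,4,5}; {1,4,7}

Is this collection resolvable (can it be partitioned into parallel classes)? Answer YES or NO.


v = 9, block size k = 3, number of blocks = 9.
For resolvability, blocks must partition into parallel classes of size v/k = 3.
Total blocks must therefore be a multiple of 3: 9 = 3·3 + 0 ⇒ divisible ✓.
Consider block {2,6,7}. It intersects every other block in the collection, so no parallel class of size 3 can contain it.
Since every block must belong to some parallel class in a resolution, the collection cannot be partitioned into parallel classes.
Resolvable? NO.

NO


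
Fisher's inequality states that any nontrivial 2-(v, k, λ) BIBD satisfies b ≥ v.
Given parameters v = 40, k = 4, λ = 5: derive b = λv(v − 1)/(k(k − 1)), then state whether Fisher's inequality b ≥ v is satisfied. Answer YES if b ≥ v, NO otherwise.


r = λ(v − 1)/(k − 1) = 5·39/3 = 65.
b = vr/k = 40·65/4 = 650.
Fisher's inequality: b ≥ v ⇔ 650 ≥ 40? YES.

YES


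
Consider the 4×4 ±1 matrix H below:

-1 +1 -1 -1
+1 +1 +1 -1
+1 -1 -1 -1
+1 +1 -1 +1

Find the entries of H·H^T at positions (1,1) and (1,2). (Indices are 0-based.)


Row 1 of H: [1, 1, 1, -1].
Row 2 of H: [1, -1, -1, -1].
(H·H^T)[1][1] = Σ_j H[1][j]·H[1][j] = (1)² + (1)² + (1)² + (-1)² = 1 + 1 + 1 + 1 = 4.
(H·H^T)[1][2] = Σ_j H[1][j]·H[2][j] = (1)·(1) + (1)·(-1) + (1)·(-1) + (-1)·(-1) = 1 + -1 + -1 + 1 = 0.
So rows 1 and 2 are orthogonal; the diagonal entry equals n = 4.

(1,1) entry = 4; (1,2) entry = 0.


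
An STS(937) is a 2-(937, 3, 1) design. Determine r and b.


An STS(v) is a 2-(v, 3, 1) BIBD: block size k = 3, λ = 1.
Replication: r(k − 1) = λ(v − 1) ⇒ r·2 = 937 − 1 = 936 ⇒ r = 468.
Block count: b = v(v − 1)/6 = 937·936/6 = 877032/6 = 146172.
(Check via bk = vr: 146172·3 = 438516 = 937·468 = 438516 ✓.)

r = 468, b = 146172.


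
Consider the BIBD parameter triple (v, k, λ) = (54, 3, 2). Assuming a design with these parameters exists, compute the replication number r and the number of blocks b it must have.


Any 2-(v, k, λ) BIBD satisfies two necessary conditions:
  (i)  Each point sits in r blocks, and counting incidences through any fixed point gives r(k − 1) = λ(v − 1), so r = λ(v − 1)/(k − 1).
  (ii) Total incidences bk = vr, so b = vr/k.
Step 1: r = λ(v − 1)/(k − 1) = 2·(54 − 1)/(3 − 1) = 2·53/2 = 106/2 = 53.
Step 2: b = vr/k = 54·53/3 = 2862/3 = 954.
Check integrality: r = 53 ∈ Z ✓, b = 954 ∈ Z ✓.
(These identities are necessary conditions: they determine r and b for any design with these parameters, but do not by themselves prove that one exists.)

r = 53, b = 954.


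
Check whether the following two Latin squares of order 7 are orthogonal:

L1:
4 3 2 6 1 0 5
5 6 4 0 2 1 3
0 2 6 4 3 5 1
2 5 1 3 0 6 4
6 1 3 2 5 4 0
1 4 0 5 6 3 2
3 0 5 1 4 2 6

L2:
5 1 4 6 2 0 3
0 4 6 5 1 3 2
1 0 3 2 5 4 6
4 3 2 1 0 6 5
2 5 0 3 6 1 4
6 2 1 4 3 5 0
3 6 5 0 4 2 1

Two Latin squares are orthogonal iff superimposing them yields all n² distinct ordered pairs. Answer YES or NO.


Form the n² = 49 superimposed pairs (L1[i][j], L2[i][j]), row by row (rows and columns indexed from 0):
row 0: (4,5) (3,1) (2,4) (6,6) (1,2) (0,0) (5,3)
row 1: (5,0) (6,4) (4,6) (0,5) (2,1) (1,3) (3,2)
row 2: (0,1) (2,0) (6,3) (4,2) (3,5) (5,4) (1,6)
row 3: (2,4) (5,3) (1,2) (3,1) (0,0) (6,6) (4,5)
row 4: (6,2) (1,5) (3,0) (2,3) (5,6) (4,1) (0,4)
row 5: (1,6) (4,2) (0,1) (5,4) (6,3) (3,5) (2,0)
row 6: (3,3) (0,6) (5,5) (1,0) (4,4) (2,2) (6,1)
Orthogonality requires all 49 pairs distinct.
But the pair (2,4) repeats: cell (0,2) has L1 = 2, L2 = 4, and cell (3,0) has L1 = 2, L2 = 4.
A repeated pair means some other pair never occurs (only 35 distinct pairs out of 49), so the squares are not orthogonal.
Conclusion: NO.

NO


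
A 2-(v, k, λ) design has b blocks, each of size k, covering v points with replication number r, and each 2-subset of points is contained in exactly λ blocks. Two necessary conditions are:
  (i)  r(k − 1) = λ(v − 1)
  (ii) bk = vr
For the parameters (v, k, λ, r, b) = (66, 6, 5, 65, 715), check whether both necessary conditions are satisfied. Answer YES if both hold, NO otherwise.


Condition (i): r(k − 1) = 65·5 = 325; λ(v − 1) = 5·65 = 325. Match? YES.
Condition (ii): bk = 715·6 = 4290; vr = 66·65 = 4290. Match? YES.
Both conditions hold? YES.

YES


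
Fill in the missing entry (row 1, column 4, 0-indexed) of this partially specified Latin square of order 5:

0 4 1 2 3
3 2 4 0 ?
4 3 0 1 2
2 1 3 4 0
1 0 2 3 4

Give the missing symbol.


Row 1 contains symbols [0, 2, 3, 4] — missing [1].
Column 4 contains symbols [0, 2, 3, 4] — missing [1].
The missing symbol must appear in both missing sets; intersection = [1].
Therefore the hidden value is 1.

Missing value = 1.


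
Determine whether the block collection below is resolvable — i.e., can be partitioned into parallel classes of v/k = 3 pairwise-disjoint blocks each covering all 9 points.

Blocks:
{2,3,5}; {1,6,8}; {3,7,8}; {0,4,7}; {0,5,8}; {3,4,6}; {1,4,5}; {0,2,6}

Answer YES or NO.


v = 9, block size k = 3, number of blocks = 8.
For resolvability, blocks must partition into parallel classes of size v/k = 3.
Total blocks must therefore be a multiple of 3: 8 = 3·2 + 2 ⇒ not divisible ✗.
Resolvable? NO.

NO


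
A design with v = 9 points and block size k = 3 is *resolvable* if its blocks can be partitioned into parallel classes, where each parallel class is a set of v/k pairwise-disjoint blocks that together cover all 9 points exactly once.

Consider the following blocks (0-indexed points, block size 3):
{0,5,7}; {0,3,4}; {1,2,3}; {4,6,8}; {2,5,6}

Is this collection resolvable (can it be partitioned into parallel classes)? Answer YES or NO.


v = 9, block size k = 3, number of blocks = 5.
For resolvability, blocks must partition into parallel classes of size v/k = 3.
Total blocks must therefore be a multiple of 3: 5 = 3·1 + 2 ⇒ not divisible ✗.
Resolvable? NO.

NO


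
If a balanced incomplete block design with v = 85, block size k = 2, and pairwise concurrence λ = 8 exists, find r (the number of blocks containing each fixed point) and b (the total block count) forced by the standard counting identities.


Any 2-(v, k, λ) BIBD satisfies two necessary conditions:
  (i)  Each point sits in r blocks, and counting incidences through any fixed point gives r(k − 1) = λ(v − 1), so r = λ(v − 1)/(k − 1).
  (ii) Total incidences bk = vr, so b = vr/k.
Step 1: r = λ(v − 1)/(k − 1) = 8·(85 − 1)/(2 − 1) = 8·84/1 = 672/1 = 672.
Step 2: b = vr/k = 85·672/2 = 57120/2 = 28560.
Check integrality: r = 672 ∈ Z ✓, b = 28560 ∈ Z ✓.
(These identities are necessary conditions: they determine r and b for any design with these parameters, but do not by themselves prove that one exists.)

r = 672, b = 28560.


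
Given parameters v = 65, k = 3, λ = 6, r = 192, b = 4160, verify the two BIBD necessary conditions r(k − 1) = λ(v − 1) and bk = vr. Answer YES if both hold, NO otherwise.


Condition (i): r(k − 1) = 192·2 = 384; λ(v − 1) = 6·64 = 384. Match? YES.
Condition (ii): bk = 4160·3 = 12480; vr = 65·192 = 12480. Match? YES.
Both conditions hold? YES.

YES


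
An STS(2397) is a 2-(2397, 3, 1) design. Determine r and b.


An STS(v) is a 2-(v, 3, 1) BIBD: block size k = 3, λ = 1.
Replication: r(k − 1) = λ(v − 1) ⇒ r·2 = 2397 − 1 = 2396 ⇒ r = 1198.
Block count: bk = vr ⇒ b·3 = 2397·1198 = 2871606 ⇒ b = 957202.
(Check via b = v(v − 1)/6 = 2397·2396/6 = 5743212/6 = 957202.)

r = 1198, b = 957202.


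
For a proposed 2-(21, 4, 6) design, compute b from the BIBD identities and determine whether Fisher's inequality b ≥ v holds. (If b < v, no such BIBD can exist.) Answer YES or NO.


b = λv(v − 1)/(k(k − 1)) = 6·21·20/(4·3) = 2520/12 = 210.
Compare with v = 21: b ≥ v, so Fisher's inequality holds.

YES


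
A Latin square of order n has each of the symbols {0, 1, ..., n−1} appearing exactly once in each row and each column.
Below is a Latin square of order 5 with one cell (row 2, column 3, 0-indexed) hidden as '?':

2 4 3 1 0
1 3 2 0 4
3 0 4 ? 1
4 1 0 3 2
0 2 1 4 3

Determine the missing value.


Row 2 contains symbols [0, 1, 3, 4] — missing [2].
Column 3 contains symbols [0, 1, 3, 4] — missing [2].
The missing symbol must appear in both missing sets; intersection = [2].
Therefore the hidden value is 2.

Missing value = 2.


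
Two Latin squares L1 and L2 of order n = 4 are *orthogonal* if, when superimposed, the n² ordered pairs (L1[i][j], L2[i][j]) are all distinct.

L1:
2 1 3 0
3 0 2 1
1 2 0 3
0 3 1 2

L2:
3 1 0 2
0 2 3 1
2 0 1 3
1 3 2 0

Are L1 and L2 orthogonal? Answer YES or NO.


Form the n² = 16 superimposed pairs (L1[i][j], L2[i][j]), row by row (rows and columns indexed from 0):
row 0: (2,3) (1,1) (3,0) (0,2)
row 1: (3,0) (0,2) (2,3) (1,1)
row 2: (1,2) (2,0) (0,1) (3,3)
row 3: (0,1) (3,3) (1,2) (2,0)
Orthogonality requires all 16 pairs distinct.
But the pair (3,0) repeats: cell (0,2) has L1 = 3, L2 = 0, and cell (1,0) has L1 = 3, L2 = 0.
A repeated pair means some other pair never occurs (only 8 distinct pairs out of 16), so the squares are not orthogonal.
Conclusion: NO.

NO


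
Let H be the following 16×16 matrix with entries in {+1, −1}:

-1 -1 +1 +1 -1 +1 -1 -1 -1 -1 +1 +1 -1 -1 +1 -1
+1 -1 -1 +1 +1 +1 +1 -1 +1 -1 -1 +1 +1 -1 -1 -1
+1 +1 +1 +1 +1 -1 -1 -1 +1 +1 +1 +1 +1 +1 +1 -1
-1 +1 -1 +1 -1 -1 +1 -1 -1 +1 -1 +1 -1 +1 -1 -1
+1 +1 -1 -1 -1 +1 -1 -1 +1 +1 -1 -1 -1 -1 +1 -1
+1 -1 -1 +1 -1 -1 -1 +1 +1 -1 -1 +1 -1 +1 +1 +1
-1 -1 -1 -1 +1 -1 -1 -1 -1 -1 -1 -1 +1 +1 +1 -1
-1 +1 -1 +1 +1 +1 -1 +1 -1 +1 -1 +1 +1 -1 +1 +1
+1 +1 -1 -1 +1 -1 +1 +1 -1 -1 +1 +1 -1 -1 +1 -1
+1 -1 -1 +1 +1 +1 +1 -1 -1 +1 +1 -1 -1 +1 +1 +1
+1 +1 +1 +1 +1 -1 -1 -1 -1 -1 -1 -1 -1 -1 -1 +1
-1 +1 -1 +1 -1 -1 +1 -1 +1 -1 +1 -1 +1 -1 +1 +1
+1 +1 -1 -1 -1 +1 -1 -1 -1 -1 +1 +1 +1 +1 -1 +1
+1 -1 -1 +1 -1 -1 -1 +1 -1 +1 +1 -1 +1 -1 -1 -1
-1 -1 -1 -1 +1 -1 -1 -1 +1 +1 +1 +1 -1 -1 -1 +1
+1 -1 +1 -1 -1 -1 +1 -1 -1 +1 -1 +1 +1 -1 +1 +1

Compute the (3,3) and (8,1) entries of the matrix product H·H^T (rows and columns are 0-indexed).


Row 1 of H: [1, -1, -1, 1, 1, 1, 1, -1, 1, -1, -1, 1, 1, -1, -1, -1].
Row 3 of H: [-1, 1, -1, 1, -1, -1, 1, -1, -1, 1, -1, 1, -1, 1, -1, -1].
Row 8 of H: [1, 1, -1, -1, 1, -1, 1, 1, -1, -1, 1, 1, -1, -1, 1, -1].
(H·H^T)[3][3] = Σ_j H[3][j]·H[3][j] = (-1)² + (1)² + (-1)² + (1)² + (-1)² + (-1)² + (1)² + (-1)² + (-1)² + (1)² + (-1)² + (1)² + (-1)² + (1)² + (-1)² + (-1)² = 1 + 1 + 1 + 1 + 1 + 1 + 1 + 1 + 1 + 1 + 1 + 1 + 1 + 1 + 1 + 1 = 16.
(H·H^T)[8][1] = Σ_j H[8][j]·H[1][j] = (1)·(1) + (1)·(-1) + (-1)·(-1) + (-1)·(1) + (1)·(1) + (-1)·(1) + (1)·(1) + (1)·(-1) + (-1)·(1) + (-1)·(-1) + (1)·(-1) + (1)·(1) + (-1)·(1) + (-1)·(-1) + (1)·(-1) + (-1)·(-1) = 1 + -1 + 1 + -1 + 1 + -1 + 1 + -1 + -1 + 1 + -1 + 1 + -1 + 1 + -1 + 1 = 0.
So rows 8 and 1 are orthogonal; the diagonal entry equals n = 16.

(3,3) entry = 16; (8,1) entry = 0.


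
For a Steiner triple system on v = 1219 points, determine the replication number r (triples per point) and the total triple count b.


An STS(v) is a 2-(v, 3, 1) BIBD: block size k = 3, λ = 1.
Replication: r(k − 1) = λ(v − 1) ⇒ r·2 = 1219 − 1 = 1218 ⇒ r = 609.
Block count: b = v(v − 1)/6 = 1219·1218/6 = 1484742/6 = 247457.
(Check via bk = vr: 247457·3 = 742371 = 1219·609 = 742371 ✓.)

r = 609, b = 247457.
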